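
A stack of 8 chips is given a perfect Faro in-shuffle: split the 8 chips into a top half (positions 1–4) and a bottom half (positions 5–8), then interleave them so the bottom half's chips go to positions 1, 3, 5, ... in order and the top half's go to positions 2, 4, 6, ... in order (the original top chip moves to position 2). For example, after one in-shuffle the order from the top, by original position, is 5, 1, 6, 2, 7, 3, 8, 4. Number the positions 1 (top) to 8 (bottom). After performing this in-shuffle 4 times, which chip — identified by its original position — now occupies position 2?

Work backwards from position 2, undoing one in-shuffle at a time:
2 ← 1 ← 5 ← 7 ← 8
So the chip now at position 2 started at position 8.

8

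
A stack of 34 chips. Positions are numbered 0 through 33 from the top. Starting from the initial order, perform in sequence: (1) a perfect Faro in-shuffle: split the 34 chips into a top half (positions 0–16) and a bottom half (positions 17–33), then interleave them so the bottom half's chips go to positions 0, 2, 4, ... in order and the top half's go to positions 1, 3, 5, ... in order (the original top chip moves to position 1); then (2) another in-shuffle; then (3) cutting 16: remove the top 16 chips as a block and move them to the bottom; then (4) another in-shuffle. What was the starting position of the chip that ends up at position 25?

15

Undo the operations in reverse order, starting from position 25:
  undo op 4 (in-shuffle, from top half): 25 ← 12
  undo op 3 (cut 16): 12 ← 28
  undo op 2 (in-shuffle, from bottom half): 28 ← 31
  undo op 1 (in-shuffle, from top half): 31 ← 15
So the chip at position 25 came from original position 15.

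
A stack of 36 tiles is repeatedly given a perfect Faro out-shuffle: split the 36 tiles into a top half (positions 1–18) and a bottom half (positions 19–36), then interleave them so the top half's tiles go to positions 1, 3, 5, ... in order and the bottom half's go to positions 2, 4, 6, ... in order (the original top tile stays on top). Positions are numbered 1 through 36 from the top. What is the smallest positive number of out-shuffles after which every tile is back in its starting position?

12

The out-shuffle permutes the 36 positions with cycle lengths [1, 1, 3, 3, 4, 12, 12].
Every tile is home exactly when every cycle has completed a whole number of laps, i.e. after lcm(1, 3, 4, 12) = 12 out-shuffles.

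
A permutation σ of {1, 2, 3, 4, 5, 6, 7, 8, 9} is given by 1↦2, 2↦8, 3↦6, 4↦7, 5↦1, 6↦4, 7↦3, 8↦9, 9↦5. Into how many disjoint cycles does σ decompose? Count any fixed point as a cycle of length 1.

2

Cycle decomposition: (1 2 8 9 5) (3 6 4 7).
2 cycles.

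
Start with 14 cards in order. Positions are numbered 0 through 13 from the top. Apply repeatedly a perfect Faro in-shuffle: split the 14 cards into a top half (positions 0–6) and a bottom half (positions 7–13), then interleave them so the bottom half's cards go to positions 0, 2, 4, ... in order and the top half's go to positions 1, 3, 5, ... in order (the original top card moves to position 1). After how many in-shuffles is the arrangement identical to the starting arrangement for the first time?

The in-shuffle permutes the 14 positions with cycle lengths [2, 4, 4, 4].
Every card is home exactly when every cycle has completed a whole number of laps, i.e. after lcm(2, 4) = 4 in-shuffles.

4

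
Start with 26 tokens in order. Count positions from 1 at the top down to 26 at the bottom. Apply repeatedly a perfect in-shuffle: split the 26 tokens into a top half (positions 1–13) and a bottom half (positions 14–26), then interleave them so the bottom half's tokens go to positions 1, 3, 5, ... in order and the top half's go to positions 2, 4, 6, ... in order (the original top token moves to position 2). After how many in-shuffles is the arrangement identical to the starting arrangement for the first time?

18

The in-shuffle permutes the 26 positions with cycle lengths [2, 6, 18].
Every token is home exactly when every cycle has completed a whole number of laps, i.e. after lcm(2, 6, 18) = 18 in-shuffles.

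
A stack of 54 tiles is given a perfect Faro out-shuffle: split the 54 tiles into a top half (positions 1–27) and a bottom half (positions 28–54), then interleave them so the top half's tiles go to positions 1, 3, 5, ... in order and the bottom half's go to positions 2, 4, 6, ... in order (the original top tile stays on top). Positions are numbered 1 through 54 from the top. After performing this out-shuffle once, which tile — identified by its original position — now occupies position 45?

Work backwards from position 45, undoing one out-shuffle at a time:
45 ← 23
So the tile now at position 45 started at position 23.

23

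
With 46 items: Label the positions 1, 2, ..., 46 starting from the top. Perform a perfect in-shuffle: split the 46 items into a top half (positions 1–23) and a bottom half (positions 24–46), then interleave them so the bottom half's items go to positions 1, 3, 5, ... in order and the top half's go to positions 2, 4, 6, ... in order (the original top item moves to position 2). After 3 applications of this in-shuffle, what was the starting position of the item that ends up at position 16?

Work backwards from position 16, undoing one in-shuffle at a time:
16 ← 8 ← 4 ← 2
So the item now at position 16 started at position 2.

2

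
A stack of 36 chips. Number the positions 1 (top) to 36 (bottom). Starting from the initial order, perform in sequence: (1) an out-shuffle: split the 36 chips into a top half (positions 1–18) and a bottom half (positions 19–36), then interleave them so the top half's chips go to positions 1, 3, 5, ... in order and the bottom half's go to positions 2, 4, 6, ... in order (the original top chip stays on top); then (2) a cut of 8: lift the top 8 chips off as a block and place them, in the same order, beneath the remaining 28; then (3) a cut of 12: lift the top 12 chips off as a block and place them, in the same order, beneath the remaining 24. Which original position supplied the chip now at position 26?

23

Undo the operations in reverse order, starting from position 26:
  undo op 3 (cut 12): 26 ← 2
  undo op 2 (cut 8): 2 ← 10
  undo op 1 (out-shuffle, from bottom half): 10 ← 23
So the chip at position 26 came from original position 23.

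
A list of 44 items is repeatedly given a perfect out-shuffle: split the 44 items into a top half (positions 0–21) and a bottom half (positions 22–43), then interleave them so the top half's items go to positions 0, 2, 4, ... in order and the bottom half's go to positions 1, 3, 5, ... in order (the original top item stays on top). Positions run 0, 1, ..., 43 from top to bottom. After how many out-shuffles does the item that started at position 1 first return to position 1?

Follow position 1 under repeated out-shuffles:
1 → 2 → 4 → 8 → 16 → 32 → 21 → 42 → 41 → 39 → 35 → 27 → 11 → 22 → 1
It first returns after 14 out-shuffles.

14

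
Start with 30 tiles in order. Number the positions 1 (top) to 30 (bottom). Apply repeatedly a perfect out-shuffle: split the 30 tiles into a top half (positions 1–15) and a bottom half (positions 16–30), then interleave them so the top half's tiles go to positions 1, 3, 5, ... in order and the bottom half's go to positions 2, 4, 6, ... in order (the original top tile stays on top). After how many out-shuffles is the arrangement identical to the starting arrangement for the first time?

The out-shuffle permutes the 30 positions with cycle lengths [1, 1, 28].
Every tile is home exactly when every cycle has completed a whole number of laps, i.e. after lcm(1, 28) = 28 out-shuffles.

28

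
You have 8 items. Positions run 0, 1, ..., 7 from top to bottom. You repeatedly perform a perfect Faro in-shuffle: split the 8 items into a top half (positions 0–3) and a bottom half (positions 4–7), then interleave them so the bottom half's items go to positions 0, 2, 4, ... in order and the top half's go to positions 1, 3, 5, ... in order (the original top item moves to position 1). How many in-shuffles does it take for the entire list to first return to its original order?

The in-shuffle permutes the 8 positions with cycle lengths [2, 6].
Every item is home exactly when every cycle has completed a whole number of laps, i.e. after lcm(2, 6) = 6 in-shuffles.

6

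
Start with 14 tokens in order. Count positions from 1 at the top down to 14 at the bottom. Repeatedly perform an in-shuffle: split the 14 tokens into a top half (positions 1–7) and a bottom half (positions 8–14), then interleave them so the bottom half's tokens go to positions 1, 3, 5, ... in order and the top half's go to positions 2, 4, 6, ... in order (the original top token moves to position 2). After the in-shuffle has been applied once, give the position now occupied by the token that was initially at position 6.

Track the token's position through each in-shuffle:
6 → 12

12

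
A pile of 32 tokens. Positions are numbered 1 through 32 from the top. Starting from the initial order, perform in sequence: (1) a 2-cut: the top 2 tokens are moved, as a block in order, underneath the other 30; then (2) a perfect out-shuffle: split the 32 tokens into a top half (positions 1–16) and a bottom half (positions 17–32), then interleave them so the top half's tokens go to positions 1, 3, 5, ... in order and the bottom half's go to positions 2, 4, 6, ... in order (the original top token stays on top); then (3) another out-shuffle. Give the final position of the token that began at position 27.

4

Track the token from position 27 forward through each operation:
  after op 1 (cut 2): 27 → 25
  after op 2 (out-shuffle): 25 → 18
  after op 3 (out-shuffle): 18 → 4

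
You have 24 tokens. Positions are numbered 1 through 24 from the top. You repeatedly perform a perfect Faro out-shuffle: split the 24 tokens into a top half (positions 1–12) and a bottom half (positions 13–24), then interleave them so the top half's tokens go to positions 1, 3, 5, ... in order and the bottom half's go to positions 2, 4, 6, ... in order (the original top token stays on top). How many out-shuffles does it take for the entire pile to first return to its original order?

The out-shuffle permutes the 24 positions with cycle lengths [1, 1, 11, 11].
Every token is home exactly when every cycle has completed a whole number of laps, i.e. after lcm(1, 11) = 11 out-shuffles.

11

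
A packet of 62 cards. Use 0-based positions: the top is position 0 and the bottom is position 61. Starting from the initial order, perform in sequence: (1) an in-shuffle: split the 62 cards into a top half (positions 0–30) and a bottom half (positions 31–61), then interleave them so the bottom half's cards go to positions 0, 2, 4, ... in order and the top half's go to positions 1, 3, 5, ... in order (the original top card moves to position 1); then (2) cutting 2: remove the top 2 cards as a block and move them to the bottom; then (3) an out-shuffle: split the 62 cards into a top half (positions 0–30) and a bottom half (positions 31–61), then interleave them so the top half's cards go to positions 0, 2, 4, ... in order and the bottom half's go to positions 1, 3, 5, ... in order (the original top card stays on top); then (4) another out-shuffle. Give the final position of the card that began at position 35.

Track the card from position 35 forward through each operation:
  after op 1 (in-shuffle): 35 → 8
  after op 2 (cut 2): 8 → 6
  after op 3 (out-shuffle): 6 → 12
  after op 4 (out-shuffle): 12 → 24

24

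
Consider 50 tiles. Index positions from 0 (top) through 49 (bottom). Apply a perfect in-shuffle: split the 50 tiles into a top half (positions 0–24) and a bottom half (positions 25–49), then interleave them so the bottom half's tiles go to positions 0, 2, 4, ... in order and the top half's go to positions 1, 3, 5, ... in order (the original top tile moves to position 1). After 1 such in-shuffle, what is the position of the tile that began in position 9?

19

Track the tile's position through each in-shuffle:
9 → 19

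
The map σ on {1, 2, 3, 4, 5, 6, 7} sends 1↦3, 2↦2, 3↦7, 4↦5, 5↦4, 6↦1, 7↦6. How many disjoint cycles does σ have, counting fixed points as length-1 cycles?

Cycle decomposition: (1 3 7 6) (2) (4 5).
3 cycles.

3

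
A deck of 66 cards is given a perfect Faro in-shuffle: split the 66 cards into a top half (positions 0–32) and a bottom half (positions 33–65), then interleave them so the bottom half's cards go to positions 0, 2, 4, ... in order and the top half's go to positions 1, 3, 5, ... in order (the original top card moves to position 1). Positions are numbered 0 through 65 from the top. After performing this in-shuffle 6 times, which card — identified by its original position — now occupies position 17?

Work backwards from position 17, undoing one in-shuffle at a time:
17 ← 8 ← 37 ← 18 ← 42 ← 54 ← 60
So the card now at position 17 started at position 60.

60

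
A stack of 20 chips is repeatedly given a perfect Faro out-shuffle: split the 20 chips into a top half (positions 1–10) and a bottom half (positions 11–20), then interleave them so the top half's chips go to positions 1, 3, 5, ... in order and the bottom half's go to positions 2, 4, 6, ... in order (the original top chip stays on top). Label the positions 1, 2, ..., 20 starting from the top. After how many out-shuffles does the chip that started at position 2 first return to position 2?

18

Follow position 2 under repeated out-shuffles:
2 → 3 → 5 → 9 → 17 → 14 → 8 → 15 → 10 → 19 → 18 → 16 → 12 → 4 → 7 → 13 → 6 → 11 → 2
It first returns after 18 out-shuffles.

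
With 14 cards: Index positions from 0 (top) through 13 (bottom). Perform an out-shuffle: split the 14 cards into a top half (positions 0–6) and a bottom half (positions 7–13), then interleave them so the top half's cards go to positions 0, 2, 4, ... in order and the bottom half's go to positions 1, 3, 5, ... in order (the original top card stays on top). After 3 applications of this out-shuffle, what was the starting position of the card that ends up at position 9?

Work backwards from position 9, undoing one out-shuffle at a time:
9 ← 11 ← 12 ← 6
So the card now at position 9 started at position 6.

6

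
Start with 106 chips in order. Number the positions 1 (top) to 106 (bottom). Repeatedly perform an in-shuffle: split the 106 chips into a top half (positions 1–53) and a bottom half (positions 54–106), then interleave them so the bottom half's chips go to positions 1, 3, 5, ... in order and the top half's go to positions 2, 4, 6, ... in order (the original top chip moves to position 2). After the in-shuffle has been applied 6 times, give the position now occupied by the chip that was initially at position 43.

77

Track the chip's position through each in-shuffle:
43 → 86 → 65 → 23 → 46 → 92 → 77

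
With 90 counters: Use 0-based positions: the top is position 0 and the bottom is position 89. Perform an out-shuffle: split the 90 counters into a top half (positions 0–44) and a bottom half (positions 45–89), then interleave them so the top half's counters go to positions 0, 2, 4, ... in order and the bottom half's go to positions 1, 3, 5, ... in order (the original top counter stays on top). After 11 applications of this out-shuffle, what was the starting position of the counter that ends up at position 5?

5

Work backwards from position 5, undoing one out-shuffle at a time:
5 ← 47 ← 68 ← 34 ← 17 ← 53 ← 71 ← 80 ← 40 ← 20 ← 10 ← 5
So the counter now at position 5 started at position 5.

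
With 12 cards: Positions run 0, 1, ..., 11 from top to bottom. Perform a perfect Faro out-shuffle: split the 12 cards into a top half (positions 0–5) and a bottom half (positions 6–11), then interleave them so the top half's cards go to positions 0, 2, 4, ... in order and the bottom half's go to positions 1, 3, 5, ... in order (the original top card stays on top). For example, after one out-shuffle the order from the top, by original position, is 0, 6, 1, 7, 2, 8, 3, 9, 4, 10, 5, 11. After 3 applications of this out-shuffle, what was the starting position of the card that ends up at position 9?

8

Work backwards from position 9, undoing one out-shuffle at a time:
9 ← 10 ← 5 ← 8
So the card now at position 9 started at position 8.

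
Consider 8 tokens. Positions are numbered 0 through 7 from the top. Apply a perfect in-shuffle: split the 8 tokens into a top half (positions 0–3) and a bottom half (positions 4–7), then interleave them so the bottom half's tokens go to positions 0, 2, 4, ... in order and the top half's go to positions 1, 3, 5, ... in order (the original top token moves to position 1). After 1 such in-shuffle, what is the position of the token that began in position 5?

2

Track the token's position through each in-shuffle:
5 → 2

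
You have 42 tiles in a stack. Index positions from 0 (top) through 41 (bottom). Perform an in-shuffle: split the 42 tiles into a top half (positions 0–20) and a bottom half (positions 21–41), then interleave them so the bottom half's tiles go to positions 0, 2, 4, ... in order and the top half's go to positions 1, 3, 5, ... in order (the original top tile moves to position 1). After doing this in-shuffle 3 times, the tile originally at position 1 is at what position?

Track the tile's position through each in-shuffle:
1 → 3 → 7 → 15

15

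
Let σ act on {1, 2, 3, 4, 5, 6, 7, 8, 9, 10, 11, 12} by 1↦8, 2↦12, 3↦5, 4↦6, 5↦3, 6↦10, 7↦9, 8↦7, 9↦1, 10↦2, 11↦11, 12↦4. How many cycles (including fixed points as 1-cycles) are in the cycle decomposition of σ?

Cycle decomposition: (1 8 7 9) (2 12 4 6 10) (3 5) (11).
4 cycles.

4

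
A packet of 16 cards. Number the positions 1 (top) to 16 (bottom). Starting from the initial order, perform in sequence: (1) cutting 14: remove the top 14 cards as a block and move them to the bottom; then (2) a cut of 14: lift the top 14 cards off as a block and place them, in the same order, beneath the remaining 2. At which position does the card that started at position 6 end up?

10

Track the card from position 6 forward through each operation:
  after op 1 (cut 14): 6 → 8
  after op 2 (cut 14): 8 → 10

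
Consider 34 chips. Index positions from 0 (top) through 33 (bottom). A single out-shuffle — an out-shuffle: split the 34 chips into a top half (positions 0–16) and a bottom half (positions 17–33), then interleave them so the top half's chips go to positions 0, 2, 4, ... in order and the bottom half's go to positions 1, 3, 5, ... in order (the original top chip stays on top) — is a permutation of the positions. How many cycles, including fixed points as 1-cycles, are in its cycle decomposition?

6

Trace each unvisited position around until it returns:
(0) (1 2 4 8 16 32 31 29 25 17) (3 6 12 24 15 30 27 21 9 18) (5 10 20 7 14 28 23 13 26 19) (11 22) (33)
6 cycles in total.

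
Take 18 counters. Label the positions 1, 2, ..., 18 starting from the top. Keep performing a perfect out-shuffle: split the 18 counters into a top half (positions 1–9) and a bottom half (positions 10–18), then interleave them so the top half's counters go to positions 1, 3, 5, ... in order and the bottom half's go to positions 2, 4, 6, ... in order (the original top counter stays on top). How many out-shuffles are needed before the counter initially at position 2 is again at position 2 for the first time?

8

Follow position 2 under repeated out-shuffles:
2 → 3 → 5 → 9 → 17 → 16 → 14 → 10 → 2
It first returns after 8 out-shuffles.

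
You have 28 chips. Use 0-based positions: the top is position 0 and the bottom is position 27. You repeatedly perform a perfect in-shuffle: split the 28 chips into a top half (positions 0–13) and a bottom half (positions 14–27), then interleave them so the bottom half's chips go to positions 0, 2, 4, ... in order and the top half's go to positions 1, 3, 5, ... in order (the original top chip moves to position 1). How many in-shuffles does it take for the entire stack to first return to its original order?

The in-shuffle permutes the 28 positions with cycle lengths [28].
Every chip is home exactly when every cycle has completed a whole number of laps, i.e. after lcm(28) = 28 in-shuffles.

28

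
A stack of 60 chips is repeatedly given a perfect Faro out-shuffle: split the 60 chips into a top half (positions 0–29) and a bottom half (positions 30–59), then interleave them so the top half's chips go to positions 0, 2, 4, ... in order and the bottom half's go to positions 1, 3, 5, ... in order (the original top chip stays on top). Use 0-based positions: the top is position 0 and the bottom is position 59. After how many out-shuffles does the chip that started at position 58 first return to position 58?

58

Follow position 58 under repeated out-shuffles:
58 → 57 → 55 → 51 → 43 → 27 → 54 → 49 → ... → 58 (length 58)
It first returns after 58 out-shuffles.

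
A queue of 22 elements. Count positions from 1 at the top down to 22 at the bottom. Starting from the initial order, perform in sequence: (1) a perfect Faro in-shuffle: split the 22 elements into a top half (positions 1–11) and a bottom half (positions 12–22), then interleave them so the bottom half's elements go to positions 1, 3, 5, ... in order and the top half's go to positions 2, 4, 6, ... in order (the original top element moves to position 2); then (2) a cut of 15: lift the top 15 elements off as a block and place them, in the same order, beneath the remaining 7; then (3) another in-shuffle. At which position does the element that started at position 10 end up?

Track the element from position 10 forward through each operation:
  after op 1 (in-shuffle): 10 → 20
  after op 2 (cut 15): 20 → 5
  after op 3 (in-shuffle): 5 → 10

10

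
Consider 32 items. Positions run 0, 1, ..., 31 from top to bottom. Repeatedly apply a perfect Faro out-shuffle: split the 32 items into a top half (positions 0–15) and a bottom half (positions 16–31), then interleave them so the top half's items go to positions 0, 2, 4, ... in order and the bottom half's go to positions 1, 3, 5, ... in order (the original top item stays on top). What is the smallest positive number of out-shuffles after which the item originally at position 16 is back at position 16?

5

Follow position 16 under repeated out-shuffles:
16 → 1 → 2 → 4 → 8 → 16
It first returns after 5 out-shuffles.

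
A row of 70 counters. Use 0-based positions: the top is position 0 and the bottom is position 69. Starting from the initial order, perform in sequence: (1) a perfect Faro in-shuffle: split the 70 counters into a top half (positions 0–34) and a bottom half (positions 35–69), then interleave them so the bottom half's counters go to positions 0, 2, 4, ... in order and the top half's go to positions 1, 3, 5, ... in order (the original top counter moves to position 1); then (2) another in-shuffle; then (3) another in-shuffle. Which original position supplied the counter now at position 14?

63

Undo the operations in reverse order, starting from position 14:
  undo op 3 (in-shuffle, from bottom half): 14 ← 42
  undo op 2 (in-shuffle, from bottom half): 42 ← 56
  undo op 1 (in-shuffle, from bottom half): 56 ← 63
So the counter at position 14 came from original position 63.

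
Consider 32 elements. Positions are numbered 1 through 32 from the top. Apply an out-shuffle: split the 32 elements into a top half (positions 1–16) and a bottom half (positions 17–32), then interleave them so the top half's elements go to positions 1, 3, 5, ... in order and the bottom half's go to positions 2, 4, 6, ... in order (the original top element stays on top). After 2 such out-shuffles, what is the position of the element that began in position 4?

13

Track the element's position through each out-shuffle:
4 → 7 → 13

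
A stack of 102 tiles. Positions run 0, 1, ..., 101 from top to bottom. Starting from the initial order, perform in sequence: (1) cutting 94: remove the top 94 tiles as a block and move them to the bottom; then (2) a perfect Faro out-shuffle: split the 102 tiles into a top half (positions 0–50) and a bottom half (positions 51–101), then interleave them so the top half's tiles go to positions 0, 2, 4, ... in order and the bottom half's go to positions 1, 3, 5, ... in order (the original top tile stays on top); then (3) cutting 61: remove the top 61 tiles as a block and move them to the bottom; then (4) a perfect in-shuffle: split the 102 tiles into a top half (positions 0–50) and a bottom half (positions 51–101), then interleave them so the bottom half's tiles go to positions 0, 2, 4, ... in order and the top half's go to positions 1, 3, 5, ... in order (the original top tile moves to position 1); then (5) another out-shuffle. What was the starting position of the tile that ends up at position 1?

35

Undo the operations in reverse order, starting from position 1:
  undo op 5 (out-shuffle, from bottom half): 1 ← 51
  undo op 4 (in-shuffle, from top half): 51 ← 25
  undo op 3 (cut 61): 25 ← 86
  undo op 2 (out-shuffle, from top half): 86 ← 43
  undo op 1 (cut 94): 43 ← 35
So the tile at position 1 came from original position 35.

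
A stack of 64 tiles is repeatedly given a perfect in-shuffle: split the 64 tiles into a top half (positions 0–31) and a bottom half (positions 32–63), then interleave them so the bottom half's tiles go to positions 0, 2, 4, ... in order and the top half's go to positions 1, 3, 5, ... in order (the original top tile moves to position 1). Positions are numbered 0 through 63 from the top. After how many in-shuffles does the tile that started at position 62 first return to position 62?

Follow position 62 under repeated in-shuffles:
62 → 60 → 56 → 48 → 32 → 0 → 1 → 3 → 7 → 15 → 31 → 63 → 62
It first returns after 12 in-shuffles.

12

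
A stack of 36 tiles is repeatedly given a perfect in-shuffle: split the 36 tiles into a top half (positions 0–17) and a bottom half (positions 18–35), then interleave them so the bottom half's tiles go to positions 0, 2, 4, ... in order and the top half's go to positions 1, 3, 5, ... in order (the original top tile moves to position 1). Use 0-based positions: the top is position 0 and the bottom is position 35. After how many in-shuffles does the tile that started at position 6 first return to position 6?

Follow position 6 under repeated in-shuffles:
6 → 13 → 27 → 18 → 0 → 1 → 3 → 7 → ... → 6 (length 36)
It first returns after 36 in-shuffles.

36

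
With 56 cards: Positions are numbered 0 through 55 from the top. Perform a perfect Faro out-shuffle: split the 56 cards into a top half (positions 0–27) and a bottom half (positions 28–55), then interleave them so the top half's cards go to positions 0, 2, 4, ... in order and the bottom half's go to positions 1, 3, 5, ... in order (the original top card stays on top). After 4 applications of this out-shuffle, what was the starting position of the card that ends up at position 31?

Work backwards from position 31, undoing one out-shuffle at a time:
31 ← 43 ← 49 ← 52 ← 26
So the card now at position 31 started at position 26.

26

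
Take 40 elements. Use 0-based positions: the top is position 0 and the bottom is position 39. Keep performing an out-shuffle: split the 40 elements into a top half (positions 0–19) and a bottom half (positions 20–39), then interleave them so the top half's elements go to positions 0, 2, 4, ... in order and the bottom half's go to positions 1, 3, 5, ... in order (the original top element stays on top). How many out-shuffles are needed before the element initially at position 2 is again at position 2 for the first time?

Follow position 2 under repeated out-shuffles:
2 → 4 → 8 → 16 → 32 → 25 → 11 → 22 → 5 → 10 → 20 → 1 → 2
It first returns after 12 out-shuffles.

12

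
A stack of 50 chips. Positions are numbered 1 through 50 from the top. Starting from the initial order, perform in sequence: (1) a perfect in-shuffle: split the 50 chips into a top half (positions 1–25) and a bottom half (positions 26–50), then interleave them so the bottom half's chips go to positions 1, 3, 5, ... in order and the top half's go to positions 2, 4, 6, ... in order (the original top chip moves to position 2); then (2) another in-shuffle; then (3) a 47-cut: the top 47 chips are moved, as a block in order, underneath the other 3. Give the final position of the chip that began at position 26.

5

Track the chip from position 26 forward through each operation:
  after op 1 (in-shuffle): 26 → 1
  after op 2 (in-shuffle): 1 → 2
  after op 3 (cut 47): 2 → 5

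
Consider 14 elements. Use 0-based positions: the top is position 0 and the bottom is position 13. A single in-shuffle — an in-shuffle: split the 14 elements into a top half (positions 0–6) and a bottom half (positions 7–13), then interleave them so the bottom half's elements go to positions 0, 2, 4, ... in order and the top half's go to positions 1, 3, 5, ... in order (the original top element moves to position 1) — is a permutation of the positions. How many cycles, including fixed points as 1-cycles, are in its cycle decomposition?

4

Trace each unvisited position around until it returns:
(0 1 3 7) (2 5 11 8) (4 9) (6 13 12 10)
4 cycles in total.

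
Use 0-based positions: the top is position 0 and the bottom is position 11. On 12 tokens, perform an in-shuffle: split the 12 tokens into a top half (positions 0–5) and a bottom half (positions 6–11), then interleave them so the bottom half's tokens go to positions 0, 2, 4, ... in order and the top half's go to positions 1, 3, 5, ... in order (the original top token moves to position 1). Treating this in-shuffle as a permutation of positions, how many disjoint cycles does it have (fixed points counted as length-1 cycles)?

Trace each unvisited position around until it returns:
(0 1 3 7 2 5 ... len 12)
1 cycle in total.

1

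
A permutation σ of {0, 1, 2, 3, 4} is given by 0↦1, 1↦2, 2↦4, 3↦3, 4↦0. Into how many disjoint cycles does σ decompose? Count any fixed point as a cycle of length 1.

Cycle decomposition: (0 1 2 4) (3).
2 cycles.

2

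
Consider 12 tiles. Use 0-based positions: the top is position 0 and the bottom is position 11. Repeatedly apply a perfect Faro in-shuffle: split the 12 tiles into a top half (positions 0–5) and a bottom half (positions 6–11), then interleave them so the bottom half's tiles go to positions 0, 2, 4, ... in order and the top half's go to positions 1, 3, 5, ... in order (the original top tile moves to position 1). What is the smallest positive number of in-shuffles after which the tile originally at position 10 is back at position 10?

12

Follow position 10 under repeated in-shuffles:
10 → 8 → 4 → 9 → 6 → 0 → 1 → 3 → 7 → 2 → 5 → 11 → 10
It first returns after 12 in-shuffles.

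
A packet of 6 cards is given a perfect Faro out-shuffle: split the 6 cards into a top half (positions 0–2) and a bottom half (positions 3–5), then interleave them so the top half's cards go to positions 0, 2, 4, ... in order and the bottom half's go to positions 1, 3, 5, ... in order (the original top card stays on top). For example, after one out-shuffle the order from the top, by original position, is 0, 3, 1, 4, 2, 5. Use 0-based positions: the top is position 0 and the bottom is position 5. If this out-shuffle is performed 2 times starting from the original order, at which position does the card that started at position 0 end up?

Position 0 is a fixed point of every out-shuffle, so the card never moves.

0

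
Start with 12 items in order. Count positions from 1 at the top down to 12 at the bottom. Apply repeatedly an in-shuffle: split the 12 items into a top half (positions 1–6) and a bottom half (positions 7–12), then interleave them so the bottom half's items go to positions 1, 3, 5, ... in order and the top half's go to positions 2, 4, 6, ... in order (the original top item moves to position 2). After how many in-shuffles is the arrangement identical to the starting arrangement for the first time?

The in-shuffle permutes the 12 positions with cycle lengths [12].
Every item is home exactly when every cycle has completed a whole number of laps, i.e. after lcm(12) = 12 in-shuffles.

12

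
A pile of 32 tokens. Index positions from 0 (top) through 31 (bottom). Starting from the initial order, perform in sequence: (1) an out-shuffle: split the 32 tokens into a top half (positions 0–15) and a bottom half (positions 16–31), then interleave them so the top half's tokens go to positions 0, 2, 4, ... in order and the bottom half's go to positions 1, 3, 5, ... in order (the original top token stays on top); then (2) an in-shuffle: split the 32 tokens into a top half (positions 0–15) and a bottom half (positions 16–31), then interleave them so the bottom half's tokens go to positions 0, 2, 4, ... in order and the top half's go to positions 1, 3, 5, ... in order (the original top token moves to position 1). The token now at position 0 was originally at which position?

8

Undo the operations in reverse order, starting from position 0:
  undo op 2 (in-shuffle, from bottom half): 0 ← 16
  undo op 1 (out-shuffle, from top half): 16 ← 8
So the token at position 0 came from original position 8.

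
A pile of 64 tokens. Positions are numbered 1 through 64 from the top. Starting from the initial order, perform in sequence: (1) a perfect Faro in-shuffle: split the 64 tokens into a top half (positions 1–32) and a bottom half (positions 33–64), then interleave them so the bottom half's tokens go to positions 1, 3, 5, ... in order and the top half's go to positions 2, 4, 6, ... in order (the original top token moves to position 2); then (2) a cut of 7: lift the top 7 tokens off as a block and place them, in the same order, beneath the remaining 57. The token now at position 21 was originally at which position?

Undo the operations in reverse order, starting from position 21:
  undo op 2 (cut 7): 21 ← 28
  undo op 1 (in-shuffle, from top half): 28 ← 14
So the token at position 21 came from original position 14.

14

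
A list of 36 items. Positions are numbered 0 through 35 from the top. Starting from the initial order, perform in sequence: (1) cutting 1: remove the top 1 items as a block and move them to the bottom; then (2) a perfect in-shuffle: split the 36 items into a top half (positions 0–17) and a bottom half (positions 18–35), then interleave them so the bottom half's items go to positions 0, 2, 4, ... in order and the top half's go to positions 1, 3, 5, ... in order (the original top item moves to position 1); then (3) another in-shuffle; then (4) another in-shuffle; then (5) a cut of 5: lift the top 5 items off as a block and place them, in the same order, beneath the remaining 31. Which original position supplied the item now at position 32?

Undo the operations in reverse order, starting from position 32:
  undo op 5 (cut 5): 32 ← 1
  undo op 4 (in-shuffle, from top half): 1 ← 0
  undo op 3 (in-shuffle, from bottom half): 0 ← 18
  undo op 2 (in-shuffle, from bottom half): 18 ← 27
  undo op 1 (cut 1): 27 ← 28
So the item at position 32 came from original position 28.

28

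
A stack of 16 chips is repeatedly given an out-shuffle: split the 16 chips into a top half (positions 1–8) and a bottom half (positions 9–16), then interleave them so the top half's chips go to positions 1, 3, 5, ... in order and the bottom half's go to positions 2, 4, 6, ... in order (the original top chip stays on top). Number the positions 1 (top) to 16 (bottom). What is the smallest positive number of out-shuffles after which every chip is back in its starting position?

The out-shuffle permutes the 16 positions with cycle lengths [1, 1, 2, 4, 4, 4].
Every chip is home exactly when every cycle has completed a whole number of laps, i.e. after lcm(1, 2, 4) = 4 out-shuffles.

4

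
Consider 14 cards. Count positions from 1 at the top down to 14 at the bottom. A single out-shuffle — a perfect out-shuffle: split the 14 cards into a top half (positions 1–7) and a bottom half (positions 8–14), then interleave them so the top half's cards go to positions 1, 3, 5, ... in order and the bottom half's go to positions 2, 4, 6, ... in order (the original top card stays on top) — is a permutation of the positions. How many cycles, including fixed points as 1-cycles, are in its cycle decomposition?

Trace each unvisited position around until it returns:
(1) (2 3 5 9 4 7 ... len 12) (14)
3 cycles in total.

3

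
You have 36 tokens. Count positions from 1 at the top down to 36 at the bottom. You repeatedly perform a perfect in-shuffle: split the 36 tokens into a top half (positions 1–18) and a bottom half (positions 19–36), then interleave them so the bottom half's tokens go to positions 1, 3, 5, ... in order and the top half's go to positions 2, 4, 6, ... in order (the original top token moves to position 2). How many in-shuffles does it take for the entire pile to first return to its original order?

The in-shuffle permutes the 36 positions with cycle lengths [36].
Every token is home exactly when every cycle has completed a whole number of laps, i.e. after lcm(36) = 36 in-shuffles.

36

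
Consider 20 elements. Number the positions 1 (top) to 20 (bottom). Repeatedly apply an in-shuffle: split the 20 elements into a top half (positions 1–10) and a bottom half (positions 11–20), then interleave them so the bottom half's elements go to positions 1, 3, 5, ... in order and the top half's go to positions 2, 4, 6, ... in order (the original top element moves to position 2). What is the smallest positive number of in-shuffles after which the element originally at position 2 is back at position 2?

Follow position 2 under repeated in-shuffles:
2 → 4 → 8 → 16 → 11 → 1 → 2
It first returns after 6 in-shuffles.

6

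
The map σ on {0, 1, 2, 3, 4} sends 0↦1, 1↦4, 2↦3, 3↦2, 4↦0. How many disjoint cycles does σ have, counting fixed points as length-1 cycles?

Cycle decomposition: (0 1 4) (2 3).
2 cycles.

2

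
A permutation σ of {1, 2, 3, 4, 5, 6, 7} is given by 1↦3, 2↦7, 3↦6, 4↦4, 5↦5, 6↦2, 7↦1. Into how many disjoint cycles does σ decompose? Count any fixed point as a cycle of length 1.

Cycle decomposition: (1 3 6 2 7) (4) (5).
3 cycles.

3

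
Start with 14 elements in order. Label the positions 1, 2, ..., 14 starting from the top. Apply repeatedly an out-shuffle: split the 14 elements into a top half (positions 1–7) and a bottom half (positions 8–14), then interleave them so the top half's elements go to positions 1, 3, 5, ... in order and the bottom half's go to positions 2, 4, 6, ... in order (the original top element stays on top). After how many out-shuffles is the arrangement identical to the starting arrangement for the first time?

The out-shuffle permutes the 14 positions with cycle lengths [1, 1, 12].
Every element is home exactly when every cycle has completed a whole number of laps, i.e. after lcm(1, 12) = 12 out-shuffles.

12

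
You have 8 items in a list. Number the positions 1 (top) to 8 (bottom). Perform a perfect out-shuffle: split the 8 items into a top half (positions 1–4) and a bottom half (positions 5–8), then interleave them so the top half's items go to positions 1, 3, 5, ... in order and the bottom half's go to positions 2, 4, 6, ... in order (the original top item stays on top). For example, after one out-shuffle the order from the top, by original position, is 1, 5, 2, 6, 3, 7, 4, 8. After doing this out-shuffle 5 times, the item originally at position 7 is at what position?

Track the item's position through each out-shuffle:
7 → 6 → 4 → 7 → 6 → 4

4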